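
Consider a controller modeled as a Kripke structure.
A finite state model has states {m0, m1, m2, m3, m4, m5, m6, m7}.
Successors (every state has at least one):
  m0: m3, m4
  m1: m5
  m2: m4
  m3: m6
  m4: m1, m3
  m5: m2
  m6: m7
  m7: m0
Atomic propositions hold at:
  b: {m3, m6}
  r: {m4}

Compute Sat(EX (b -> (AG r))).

AG r: greatest fixpoint, start Z0 = {m4}, keep only states in Sat with every successor in Z. Z1 = ∅; fixed.
Sat(AG r) = ∅
Sat(b -> (AG r)) = {m0, m1, m2, m4, m5, m7}
Sat(EX (b -> (AG r))) = {s : some successor in {m0, m1, m2, m4, m5, m7}} = {m0, m1, m2, m4, m5, m6, m7}

{m0, m1, m2, m4, m5, m6, m7}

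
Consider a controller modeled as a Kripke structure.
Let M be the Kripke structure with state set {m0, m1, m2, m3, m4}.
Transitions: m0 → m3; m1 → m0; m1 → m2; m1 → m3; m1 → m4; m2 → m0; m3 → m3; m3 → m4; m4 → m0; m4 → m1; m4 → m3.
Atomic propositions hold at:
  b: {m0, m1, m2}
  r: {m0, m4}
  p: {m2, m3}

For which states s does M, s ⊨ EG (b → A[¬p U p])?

{m0, m2, m3, m4}

Sat(¬p) = {m0, m1, m4}
A[¬p U p]: least fixpoint, start Z0 = Sat(p) = {m2, m3}, add states in Sat(¬p) with every successor in Z. Z1 = {m0, m2, m3}; fixed.
Sat(A[¬p U p]) = {m0, m2, m3}
Sat(b → A[¬p U p]) = {m0, m2, m3, m4}
EG (b → A[¬p U p]): greatest fixpoint, start Z0 = {m0, m2, m3, m4}, keep only states in Sat with some successor in Z. Already a fixed point.
Sat(EG (b → A[¬p U p])) = {m0, m2, m3, m4}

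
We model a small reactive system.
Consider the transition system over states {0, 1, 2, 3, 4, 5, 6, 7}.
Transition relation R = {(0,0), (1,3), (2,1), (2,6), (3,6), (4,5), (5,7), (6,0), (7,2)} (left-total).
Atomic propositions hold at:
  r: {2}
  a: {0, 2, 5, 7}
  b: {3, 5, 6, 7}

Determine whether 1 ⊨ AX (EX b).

Sat(EX b) = {s : some successor in {3, 5, 6, 7}} = {1, 2, 3, 4, 5}
Sat(AX (EX b)) = {s : every successor in {1, 2, 3, 4, 5}} = {1, 4, 7}
1 ∈ Sat(AX (EX b)) = {1, 4, 7}, so the formula holds at 1.

Yes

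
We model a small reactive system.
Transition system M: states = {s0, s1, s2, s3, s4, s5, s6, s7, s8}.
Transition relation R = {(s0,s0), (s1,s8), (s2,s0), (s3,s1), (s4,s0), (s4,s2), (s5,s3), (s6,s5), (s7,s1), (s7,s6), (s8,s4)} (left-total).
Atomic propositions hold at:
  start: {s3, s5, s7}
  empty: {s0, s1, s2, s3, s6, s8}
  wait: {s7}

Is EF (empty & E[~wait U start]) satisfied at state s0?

Sat(~wait) = {s0, s1, s2, s3, s4, s5, s6, s8}
E[~wait U start]: least fixpoint, start Z0 = Sat(start) = {s3, s5, s7}, add states in Sat(~wait) with some successor in Z. Z1 = {s3, s5, s6, s7}; fixed.
Sat(E[~wait U start]) = {s3, s5, s6, s7}
Sat(empty & E[~wait U start]) = {s3, s6}
EF (empty & E[~wait U start]): least fixpoint, start Z0 = {s3, s6}, add states with some successor in Z. Z1 = {s3, s5, s6, s7}; fixed.
Sat(EF (empty & E[~wait U start])) = {s3, s5, s6, s7}
s0 ∉ Sat(EF (empty & E[~wait U start])) = {s3, s5, s6, s7}, so the formula does not hold at s0.

No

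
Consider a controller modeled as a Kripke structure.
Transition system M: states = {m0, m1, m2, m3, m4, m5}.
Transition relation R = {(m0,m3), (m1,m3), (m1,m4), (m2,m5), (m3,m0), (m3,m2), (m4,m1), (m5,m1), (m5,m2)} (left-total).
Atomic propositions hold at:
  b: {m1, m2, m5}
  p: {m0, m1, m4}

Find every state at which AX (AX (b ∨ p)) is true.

Sat(b ∨ p) = {m0, m1, m2, m4, m5}
Sat(AX (b ∨ p)) = {s : every successor in {m0, m1, m2, m4, m5}} = {m2, m3, m4, m5}
Sat(AX (AX (b ∨ p))) = {s : every successor in {m2, m3, m4, m5}} = {m0, m1, m2}

{m0, m1, m2}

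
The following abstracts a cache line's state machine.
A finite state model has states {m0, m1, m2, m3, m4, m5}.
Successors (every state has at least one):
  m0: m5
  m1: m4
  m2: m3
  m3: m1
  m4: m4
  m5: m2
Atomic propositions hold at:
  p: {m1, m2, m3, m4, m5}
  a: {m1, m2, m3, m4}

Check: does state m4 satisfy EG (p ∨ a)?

Yes

Sat(p ∨ a) = {m1, m2, m3, m4, m5}
EG (p ∨ a): greatest fixpoint, start Z0 = {m1, m2, m3, m4, m5}, keep only states in Sat with some successor in Z. Already a fixed point.
Sat(EG (p ∨ a)) = {m1, m2, m3, m4, m5}
m4 ∈ Sat(EG (p ∨ a)) = {m1, m2, m3, m4, m5}, so the formula holds at m4.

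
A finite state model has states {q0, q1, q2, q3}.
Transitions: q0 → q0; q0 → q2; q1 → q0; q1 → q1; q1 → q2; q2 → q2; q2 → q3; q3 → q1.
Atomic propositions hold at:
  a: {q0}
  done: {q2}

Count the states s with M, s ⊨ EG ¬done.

Sat(¬done) = {q0, q1, q3}
EG ¬done: greatest fixpoint, start Z0 = {q0, q1, q3}, keep only states in Sat with some successor in Z. Already a fixed point.
Sat(EG ¬done) = {q0, q1, q3}
|Sat(EG ¬done)| = |{q0, q1, q3}| = 3.

3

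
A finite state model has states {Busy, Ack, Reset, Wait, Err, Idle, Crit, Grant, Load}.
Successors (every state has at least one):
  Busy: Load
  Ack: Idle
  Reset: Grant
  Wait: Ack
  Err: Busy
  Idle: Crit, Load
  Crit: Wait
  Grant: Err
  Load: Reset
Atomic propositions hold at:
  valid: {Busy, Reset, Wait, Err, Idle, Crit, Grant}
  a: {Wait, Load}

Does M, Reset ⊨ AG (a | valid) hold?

Yes

Sat(a | valid) = {Busy, Reset, Wait, Err, Idle, Crit, Grant, Load}
AG (a | valid): greatest fixpoint, start Z0 = {Busy, Reset, Wait, Err, Idle, Crit, Grant, Load}, keep only states in Sat with every successor in Z. Z1 = {Busy, Reset, Err, Idle, Crit, Grant, Load}; Z2 = {Busy, Reset, Err, Idle, Grant, Load}; Z3 = {Busy, Reset, Err, Grant, Load}; fixed.
Sat(AG (a | valid)) = {Busy, Reset, Err, Grant, Load}
Reset ∈ Sat(AG (a | valid)) = {Busy, Reset, Err, Grant, Load}, so the formula holds at Reset.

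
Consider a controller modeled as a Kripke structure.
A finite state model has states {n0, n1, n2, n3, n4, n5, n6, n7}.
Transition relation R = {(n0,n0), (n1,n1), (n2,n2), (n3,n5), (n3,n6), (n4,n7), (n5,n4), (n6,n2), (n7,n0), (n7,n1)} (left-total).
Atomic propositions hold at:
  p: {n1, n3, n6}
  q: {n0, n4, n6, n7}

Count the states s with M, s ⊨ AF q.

6

AF q: least fixpoint, start Z0 = {n0, n4, n6, n7}, add states with every successor in Z. Z1 = {n0, n4, n5, n6, n7}; Z2 = {n0, n3, n4, n5, n6, n7}; fixed.
Sat(AF q) = {n0, n3, n4, n5, n6, n7}
|Sat(AF q)| = |{n0, n3, n4, n5, n6, n7}| = 6.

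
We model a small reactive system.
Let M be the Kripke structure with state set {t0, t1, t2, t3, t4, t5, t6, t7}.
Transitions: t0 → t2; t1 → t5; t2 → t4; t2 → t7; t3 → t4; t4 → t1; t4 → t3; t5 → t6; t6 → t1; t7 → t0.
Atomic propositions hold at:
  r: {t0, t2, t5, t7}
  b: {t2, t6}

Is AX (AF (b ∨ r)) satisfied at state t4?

Sat(b ∨ r) = {t0, t2, t5, t6, t7}
AF (b ∨ r): least fixpoint, start Z0 = {t0, t2, t5, t6, t7}, add states with every successor in Z. Z1 = {t0, t1, t2, t5, t6, t7}; fixed.
Sat(AF (b ∨ r)) = {t0, t1, t2, t5, t6, t7}
Sat(AX (AF (b ∨ r))) = {s : every successor in {t0, t1, t2, t5, t6, t7}} = {t0, t1, t5, t6, t7}
t4 ∉ Sat(AX (AF (b ∨ r))) = {t0, t1, t5, t6, t7}, so the formula does not hold at t4.

No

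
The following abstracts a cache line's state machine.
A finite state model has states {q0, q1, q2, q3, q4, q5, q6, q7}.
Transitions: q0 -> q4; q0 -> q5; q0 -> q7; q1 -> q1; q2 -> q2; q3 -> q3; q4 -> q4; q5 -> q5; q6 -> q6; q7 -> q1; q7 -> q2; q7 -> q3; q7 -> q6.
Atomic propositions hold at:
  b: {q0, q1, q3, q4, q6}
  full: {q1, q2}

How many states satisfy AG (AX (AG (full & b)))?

Sat(full & b) = {q1}
AG (full & b): greatest fixpoint, start Z0 = {q1}, keep only states in Sat with every successor in Z. Already a fixed point.
Sat(AG (full & b)) = {q1}
Sat(AX (AG (full & b))) = {s : every successor in {q1}} = {q1}
AG (AX (AG (full & b))): greatest fixpoint, start Z0 = {q1}, keep only states in Sat with every successor in Z. Already a fixed point.
Sat(AG (AX (AG (full & b)))) = {q1}
|Sat(AG (AX (AG (full & b))))| = |{q1}| = 1.

1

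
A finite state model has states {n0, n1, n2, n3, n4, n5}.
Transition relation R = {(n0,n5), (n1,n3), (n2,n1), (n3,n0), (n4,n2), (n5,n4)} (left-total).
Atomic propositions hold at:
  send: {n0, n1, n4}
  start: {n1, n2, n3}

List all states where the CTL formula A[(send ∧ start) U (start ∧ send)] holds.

Sat(send ∧ start) = {n1}
Sat(start ∧ send) = {n1}
A[(send ∧ start) U (start ∧ send)]: least fixpoint, start Z0 = Sat((start ∧ send)) = {n1}, add states in Sat(send ∧ start) with every successor in Z. Already a fixed point.
Sat(A[(send ∧ start) U (start ∧ send)]) = {n1}

{n1}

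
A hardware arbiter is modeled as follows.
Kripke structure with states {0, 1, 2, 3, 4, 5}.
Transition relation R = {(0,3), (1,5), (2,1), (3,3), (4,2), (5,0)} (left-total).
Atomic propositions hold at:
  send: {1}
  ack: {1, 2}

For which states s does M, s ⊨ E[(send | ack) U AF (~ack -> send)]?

{1, 2, 4}

Sat(send | ack) = {1, 2}
Sat(~ack) = {0, 3, 4, 5}
Sat(~ack -> send) = {1, 2}
AF (~ack -> send): least fixpoint, start Z0 = {1, 2}, add states with every successor in Z. Z1 = {1, 2, 4}; fixed.
Sat(AF (~ack -> send)) = {1, 2, 4}
E[(send | ack) U AF (~ack -> send)]: least fixpoint, start Z0 = Sat(AF (~ack -> send)) = {1, 2, 4}, add states in Sat(send | ack) with some successor in Z. Already a fixed point.
Sat(E[(send | ack) U AF (~ack -> send)]) = {1, 2, 4}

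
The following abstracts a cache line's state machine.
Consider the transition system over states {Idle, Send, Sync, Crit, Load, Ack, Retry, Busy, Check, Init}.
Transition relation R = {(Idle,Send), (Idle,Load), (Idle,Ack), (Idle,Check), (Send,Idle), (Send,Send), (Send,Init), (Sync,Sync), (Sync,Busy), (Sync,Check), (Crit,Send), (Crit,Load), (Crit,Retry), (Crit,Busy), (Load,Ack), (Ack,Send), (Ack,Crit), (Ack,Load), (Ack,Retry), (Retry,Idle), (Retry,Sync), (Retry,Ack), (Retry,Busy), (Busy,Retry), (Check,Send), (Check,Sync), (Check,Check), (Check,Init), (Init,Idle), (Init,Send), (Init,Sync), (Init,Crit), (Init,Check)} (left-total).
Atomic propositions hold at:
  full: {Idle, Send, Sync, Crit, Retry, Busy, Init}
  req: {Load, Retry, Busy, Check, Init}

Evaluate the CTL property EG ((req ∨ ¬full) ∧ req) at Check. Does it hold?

Yes

Sat(¬full) = {Load, Ack, Check}
Sat(req ∨ ¬full) = {Load, Ack, Retry, Busy, Check, Init}
Sat((req ∨ ¬full) ∧ req) = {Load, Retry, Busy, Check, Init}
EG ((req ∨ ¬full) ∧ req): greatest fixpoint, start Z0 = {Load, Retry, Busy, Check, Init}, keep only states in Sat with some successor in Z. Z1 = {Retry, Busy, Check, Init}; fixed.
Sat(EG ((req ∨ ¬full) ∧ req)) = {Retry, Busy, Check, Init}
Check ∈ Sat(EG ((req ∨ ¬full) ∧ req)) = {Retry, Busy, Check, Init}, so the formula holds at Check.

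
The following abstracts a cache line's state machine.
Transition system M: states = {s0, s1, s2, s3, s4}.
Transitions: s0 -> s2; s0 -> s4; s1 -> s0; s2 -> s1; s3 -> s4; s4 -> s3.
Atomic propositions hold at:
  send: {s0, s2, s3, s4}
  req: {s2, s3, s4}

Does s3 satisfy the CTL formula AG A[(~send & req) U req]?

Sat(~send) = {s1}
Sat(~send & req) = ∅
A[(~send & req) U req]: least fixpoint, start Z0 = Sat(req) = {s2, s3, s4}, add states in Sat(~send & req) with every successor in Z. Already a fixed point.
Sat(A[(~send & req) U req]) = {s2, s3, s4}
AG A[(~send & req) U req]: greatest fixpoint, start Z0 = {s2, s3, s4}, keep only states in Sat with every successor in Z. Z1 = {s3, s4}; fixed.
Sat(AG A[(~send & req) U req]) = {s3, s4}
s3 ∈ Sat(AG A[(~send & req) U req]) = {s3, s4}, so the formula holds at s3.

Yes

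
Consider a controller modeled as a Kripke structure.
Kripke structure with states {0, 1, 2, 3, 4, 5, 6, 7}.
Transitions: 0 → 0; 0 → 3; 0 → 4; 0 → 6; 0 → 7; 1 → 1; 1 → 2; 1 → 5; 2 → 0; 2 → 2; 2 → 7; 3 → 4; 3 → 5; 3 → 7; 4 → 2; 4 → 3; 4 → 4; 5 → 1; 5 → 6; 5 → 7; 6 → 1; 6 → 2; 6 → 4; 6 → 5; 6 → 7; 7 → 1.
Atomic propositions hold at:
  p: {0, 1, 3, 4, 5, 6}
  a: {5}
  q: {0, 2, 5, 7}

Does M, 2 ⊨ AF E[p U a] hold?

No

E[p U a]: least fixpoint, start Z0 = Sat(a) = {5}, add states in Sat(p) with some successor in Z. Z1 = {1, 3, 5, 6}; Z2 = {0, 1, 3, 4, 5, 6}; fixed.
Sat(E[p U a]) = {0, 1, 3, 4, 5, 6}
AF E[p U a]: least fixpoint, start Z0 = {0, 1, 3, 4, 5, 6}, add states with every successor in Z. Z1 = {0, 1, 3, 4, 5, 6, 7}; fixed.
Sat(AF E[p U a]) = {0, 1, 3, 4, 5, 6, 7}
2 ∉ Sat(AF E[p U a]) = {0, 1, 3, 4, 5, 6, 7}, so the formula does not hold at 2.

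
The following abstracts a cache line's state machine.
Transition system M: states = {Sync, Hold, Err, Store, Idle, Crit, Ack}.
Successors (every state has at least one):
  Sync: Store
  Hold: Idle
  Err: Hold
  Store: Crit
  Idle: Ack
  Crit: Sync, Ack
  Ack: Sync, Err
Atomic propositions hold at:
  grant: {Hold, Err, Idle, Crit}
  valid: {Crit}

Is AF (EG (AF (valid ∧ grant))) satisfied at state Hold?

Sat(valid ∧ grant) = {Crit}
AF (valid ∧ grant): least fixpoint, start Z0 = {Crit}, add states with every successor in Z. Z1 = {Store, Crit}; Z2 = {Sync, Store, Crit}; fixed.
Sat(AF (valid ∧ grant)) = {Sync, Store, Crit}
EG (AF (valid ∧ grant)): greatest fixpoint, start Z0 = {Sync, Store, Crit}, keep only states in Sat with some successor in Z. Already a fixed point.
Sat(EG (AF (valid ∧ grant))) = {Sync, Store, Crit}
AF (EG (AF (valid ∧ grant))): least fixpoint, start Z0 = {Sync, Store, Crit}, add states with every successor in Z. Already a fixed point.
Sat(AF (EG (AF (valid ∧ grant)))) = {Sync, Store, Crit}
Hold ∉ Sat(AF (EG (AF (valid ∧ grant)))) = {Sync, Store, Crit}, so the formula does not hold at Hold.

No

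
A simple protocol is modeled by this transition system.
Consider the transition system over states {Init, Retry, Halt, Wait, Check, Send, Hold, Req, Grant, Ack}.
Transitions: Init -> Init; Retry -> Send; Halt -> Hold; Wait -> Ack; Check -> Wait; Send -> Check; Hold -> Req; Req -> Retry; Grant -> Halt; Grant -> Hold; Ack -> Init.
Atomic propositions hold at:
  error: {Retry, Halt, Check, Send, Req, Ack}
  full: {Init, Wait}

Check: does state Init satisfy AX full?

Sat(AX full) = {s : every successor in {Init, Wait}} = {Init, Check, Ack}
Init ∈ Sat(AX full) = {Init, Check, Ack}, so the formula holds at Init.

Yes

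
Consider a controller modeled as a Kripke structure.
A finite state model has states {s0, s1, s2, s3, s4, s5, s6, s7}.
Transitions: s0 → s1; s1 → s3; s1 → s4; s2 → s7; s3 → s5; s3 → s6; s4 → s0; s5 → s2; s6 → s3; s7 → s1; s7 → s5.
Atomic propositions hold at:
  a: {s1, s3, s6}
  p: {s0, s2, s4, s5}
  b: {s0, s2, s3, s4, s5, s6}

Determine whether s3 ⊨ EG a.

Yes

EG a: greatest fixpoint, start Z0 = {s1, s3, s6}, keep only states in Sat with some successor in Z. Already a fixed point.
Sat(EG a) = {s1, s3, s6}
s3 ∈ Sat(EG a) = {s1, s3, s6}, so the formula holds at s3.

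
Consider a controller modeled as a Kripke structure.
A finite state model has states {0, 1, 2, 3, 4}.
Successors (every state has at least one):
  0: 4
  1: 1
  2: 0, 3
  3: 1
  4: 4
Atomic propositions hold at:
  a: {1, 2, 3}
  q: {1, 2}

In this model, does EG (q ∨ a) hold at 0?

Sat(q ∨ a) = {1, 2, 3}
EG (q ∨ a): greatest fixpoint, start Z0 = {1, 2, 3}, keep only states in Sat with some successor in Z. Already a fixed point.
Sat(EG (q ∨ a)) = {1, 2, 3}
0 ∉ Sat(EG (q ∨ a)) = {1, 2, 3}, so the formula does not hold at 0.

No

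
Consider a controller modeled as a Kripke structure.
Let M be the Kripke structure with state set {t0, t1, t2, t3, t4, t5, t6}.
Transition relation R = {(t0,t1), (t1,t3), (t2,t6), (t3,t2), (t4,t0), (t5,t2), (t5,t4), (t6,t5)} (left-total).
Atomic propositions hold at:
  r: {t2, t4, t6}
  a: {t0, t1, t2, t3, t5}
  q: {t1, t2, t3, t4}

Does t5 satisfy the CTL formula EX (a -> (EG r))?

EG r: greatest fixpoint, start Z0 = {t2, t4, t6}, keep only states in Sat with some successor in Z. Z1 = {t2}; Z2 = ∅; fixed.
Sat(EG r) = ∅
Sat(a -> (EG r)) = {t4, t6}
Sat(EX (a -> (EG r))) = {s : some successor in {t4, t6}} = {t2, t5}
t5 ∈ Sat(EX (a -> (EG r))) = {t2, t5}, so the formula holds at t5.

Yes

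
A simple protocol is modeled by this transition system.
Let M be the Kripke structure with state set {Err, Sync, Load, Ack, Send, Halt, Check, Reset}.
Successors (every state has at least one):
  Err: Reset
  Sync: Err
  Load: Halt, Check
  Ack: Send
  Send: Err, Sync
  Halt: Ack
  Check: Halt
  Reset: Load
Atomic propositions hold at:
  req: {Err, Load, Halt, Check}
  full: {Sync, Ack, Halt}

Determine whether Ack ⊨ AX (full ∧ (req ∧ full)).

Sat(req ∧ full) = {Halt}
Sat(full ∧ (req ∧ full)) = {Halt}
Sat(AX (full ∧ (req ∧ full))) = {s : every successor in {Halt}} = {Check}
Ack ∉ Sat(AX (full ∧ (req ∧ full))) = {Check}, so the formula does not hold at Ack.

No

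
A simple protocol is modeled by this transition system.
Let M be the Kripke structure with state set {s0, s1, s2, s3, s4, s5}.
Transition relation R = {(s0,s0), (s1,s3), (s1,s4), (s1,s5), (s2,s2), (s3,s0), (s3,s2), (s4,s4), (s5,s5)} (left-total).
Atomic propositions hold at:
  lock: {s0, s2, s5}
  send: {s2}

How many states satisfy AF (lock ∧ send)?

Sat(lock ∧ send) = {s2}
AF (lock ∧ send): least fixpoint, start Z0 = {s2}, add states with every successor in Z. Already a fixed point.
Sat(AF (lock ∧ send)) = {s2}
|Sat(AF (lock ∧ send))| = |{s2}| = 1.

1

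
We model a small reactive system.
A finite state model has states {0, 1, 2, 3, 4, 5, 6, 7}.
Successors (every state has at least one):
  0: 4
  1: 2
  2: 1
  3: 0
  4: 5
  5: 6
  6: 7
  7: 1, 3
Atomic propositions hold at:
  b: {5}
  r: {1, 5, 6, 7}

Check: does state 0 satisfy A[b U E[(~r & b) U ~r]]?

Sat(~r) = {0, 2, 3, 4}
Sat(~r & b) = ∅
E[(~r & b) U ~r]: least fixpoint, start Z0 = Sat(~r) = {0, 2, 3, 4}, add states in Sat(~r & b) with some successor in Z. Already a fixed point.
Sat(E[(~r & b) U ~r]) = {0, 2, 3, 4}
A[b U E[(~r & b) U ~r]]: least fixpoint, start Z0 = Sat(E[(~r & b) U ~r]) = {0, 2, 3, 4}, add states in Sat(b) with every successor in Z. Already a fixed point.
Sat(A[b U E[(~r & b) U ~r]]) = {0, 2, 3, 4}
0 ∈ Sat(A[b U E[(~r & b) U ~r]]) = {0, 2, 3, 4}, so the formula holds at 0.

Yes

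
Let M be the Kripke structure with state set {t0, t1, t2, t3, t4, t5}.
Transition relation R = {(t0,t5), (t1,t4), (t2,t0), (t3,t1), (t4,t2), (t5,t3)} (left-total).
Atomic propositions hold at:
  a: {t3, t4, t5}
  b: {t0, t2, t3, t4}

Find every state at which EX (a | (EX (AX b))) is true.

Sat(AX b) = {s : every successor in {t0, t2, t3, t4}} = {t1, t2, t4, t5}
Sat(EX (AX b)) = {s : some successor in {t1, t2, t4, t5}} = {t0, t1, t3, t4}
Sat(a | (EX (AX b))) = {t0, t1, t3, t4, t5}
Sat(EX (a | (EX (AX b)))) = {s : some successor in {t0, t1, t3, t4, t5}} = {t0, t1, t2, t3, t5}

{t0, t1, t2, t3, t5}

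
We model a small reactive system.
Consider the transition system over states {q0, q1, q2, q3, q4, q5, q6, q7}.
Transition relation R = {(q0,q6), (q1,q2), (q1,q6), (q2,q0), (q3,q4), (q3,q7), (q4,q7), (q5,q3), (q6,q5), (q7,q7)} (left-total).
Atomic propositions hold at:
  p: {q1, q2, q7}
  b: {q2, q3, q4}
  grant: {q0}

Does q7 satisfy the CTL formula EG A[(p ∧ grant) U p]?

Yes

Sat(p ∧ grant) = ∅
A[(p ∧ grant) U p]: least fixpoint, start Z0 = Sat(p) = {q1, q2, q7}, add states in Sat(p ∧ grant) with every successor in Z. Already a fixed point.
Sat(A[(p ∧ grant) U p]) = {q1, q2, q7}
EG A[(p ∧ grant) U p]: greatest fixpoint, start Z0 = {q1, q2, q7}, keep only states in Sat with some successor in Z. Z1 = {q1, q7}; Z2 = {q7}; fixed.
Sat(EG A[(p ∧ grant) U p]) = {q7}
q7 ∈ Sat(EG A[(p ∧ grant) U p]) = {q7}, so the formula holds at q7.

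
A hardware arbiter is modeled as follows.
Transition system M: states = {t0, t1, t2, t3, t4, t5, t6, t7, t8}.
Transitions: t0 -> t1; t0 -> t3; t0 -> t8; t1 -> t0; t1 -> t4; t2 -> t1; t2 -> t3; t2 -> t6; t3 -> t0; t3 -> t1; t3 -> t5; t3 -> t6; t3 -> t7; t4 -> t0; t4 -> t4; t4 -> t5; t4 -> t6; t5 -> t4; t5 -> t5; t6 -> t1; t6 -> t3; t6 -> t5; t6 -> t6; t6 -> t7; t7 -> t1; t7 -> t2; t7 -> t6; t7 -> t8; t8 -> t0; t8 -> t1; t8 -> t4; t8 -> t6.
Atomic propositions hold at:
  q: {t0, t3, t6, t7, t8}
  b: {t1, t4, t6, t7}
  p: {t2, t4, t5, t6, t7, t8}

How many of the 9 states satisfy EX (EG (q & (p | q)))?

8

Sat(p | q) = {t0, t2, t3, t4, t5, t6, t7, t8}
Sat(q & (p | q)) = {t0, t3, t6, t7, t8}
EG (q & (p | q)): greatest fixpoint, start Z0 = {t0, t3, t6, t7, t8}, keep only states in Sat with some successor in Z. Already a fixed point.
Sat(EG (q & (p | q))) = {t0, t3, t6, t7, t8}
Sat(EX (EG (q & (p | q)))) = {s : some successor in {t0, t3, t6, t7, t8}} = {t0, t1, t2, t3, t4, t6, t7, t8}
|Sat(EX (EG (q & (p | q))))| = |{t0, t1, t2, t3, t4, t6, t7, t8}| = 8.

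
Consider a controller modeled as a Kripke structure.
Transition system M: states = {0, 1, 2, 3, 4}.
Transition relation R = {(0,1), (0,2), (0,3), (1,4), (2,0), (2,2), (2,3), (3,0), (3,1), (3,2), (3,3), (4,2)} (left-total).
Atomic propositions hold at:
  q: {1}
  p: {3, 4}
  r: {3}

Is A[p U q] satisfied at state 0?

A[p U q]: least fixpoint, start Z0 = Sat(q) = {1}, add states in Sat(p) with every successor in Z. Already a fixed point.
Sat(A[p U q]) = {1}
0 ∉ Sat(A[p U q]) = {1}, so the formula does not hold at 0.

No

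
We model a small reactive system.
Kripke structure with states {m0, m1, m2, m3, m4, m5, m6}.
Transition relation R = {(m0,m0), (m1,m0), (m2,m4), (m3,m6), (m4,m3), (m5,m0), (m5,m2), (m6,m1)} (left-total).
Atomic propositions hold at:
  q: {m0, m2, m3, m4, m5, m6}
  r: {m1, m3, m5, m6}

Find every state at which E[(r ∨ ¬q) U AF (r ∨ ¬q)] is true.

Sat(¬q) = {m1}
Sat(r ∨ ¬q) = {m1, m3, m5, m6}
AF (r ∨ ¬q): least fixpoint, start Z0 = {m1, m3, m5, m6}, add states with every successor in Z. Z1 = {m1, m3, m4, m5, m6}; Z2 = {m1, m2, m3, m4, m5, m6}; fixed.
Sat(AF (r ∨ ¬q)) = {m1, m2, m3, m4, m5, m6}
E[(r ∨ ¬q) U AF (r ∨ ¬q)]: least fixpoint, start Z0 = Sat(AF (r ∨ ¬q)) = {m1, m2, m3, m4, m5, m6}, add states in Sat(r ∨ ¬q) with some successor in Z. Already a fixed point.
Sat(E[(r ∨ ¬q) U AF (r ∨ ¬q)]) = {m1, m2, m3, m4, m5, m6}

{m1, m2, m3, m4, m5, m6}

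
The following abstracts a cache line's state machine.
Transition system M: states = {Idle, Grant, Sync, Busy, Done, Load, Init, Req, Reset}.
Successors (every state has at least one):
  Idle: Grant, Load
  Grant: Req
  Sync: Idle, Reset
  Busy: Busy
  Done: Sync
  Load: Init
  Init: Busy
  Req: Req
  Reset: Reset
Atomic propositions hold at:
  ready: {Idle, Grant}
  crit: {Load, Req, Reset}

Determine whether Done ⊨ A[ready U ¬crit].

Yes

Sat(¬crit) = {Idle, Grant, Sync, Busy, Done, Init}
A[ready U ¬crit]: least fixpoint, start Z0 = Sat(¬crit) = {Idle, Grant, Sync, Busy, Done, Init}, add states in Sat(ready) with every successor in Z. Already a fixed point.
Sat(A[ready U ¬crit]) = {Idle, Grant, Sync, Busy, Done, Init}
Done ∈ Sat(A[ready U ¬crit]) = {Idle, Grant, Sync, Busy, Done, Init}, so the formula holds at Done.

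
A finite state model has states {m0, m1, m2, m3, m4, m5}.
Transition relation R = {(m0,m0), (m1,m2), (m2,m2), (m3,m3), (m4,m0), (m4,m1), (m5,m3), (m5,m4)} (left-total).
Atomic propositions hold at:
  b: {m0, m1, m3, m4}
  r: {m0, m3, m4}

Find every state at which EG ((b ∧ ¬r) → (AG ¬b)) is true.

Sat(¬r) = {m1, m2, m5}
Sat(b ∧ ¬r) = {m1}
Sat(¬b) = {m2, m5}
AG ¬b: greatest fixpoint, start Z0 = {m2, m5}, keep only states in Sat with every successor in Z. Z1 = {m2}; fixed.
Sat(AG ¬b) = {m2}
Sat((b ∧ ¬r) → (AG ¬b)) = {m0, m2, m3, m4, m5}
EG ((b ∧ ¬r) → (AG ¬b)): greatest fixpoint, start Z0 = {m0, m2, m3, m4, m5}, keep only states in Sat with some successor in Z. Already a fixed point.
Sat(EG ((b ∧ ¬r) → (AG ¬b))) = {m0, m2, m3, m4, m5}

{m0, m2, m3, m4, m5}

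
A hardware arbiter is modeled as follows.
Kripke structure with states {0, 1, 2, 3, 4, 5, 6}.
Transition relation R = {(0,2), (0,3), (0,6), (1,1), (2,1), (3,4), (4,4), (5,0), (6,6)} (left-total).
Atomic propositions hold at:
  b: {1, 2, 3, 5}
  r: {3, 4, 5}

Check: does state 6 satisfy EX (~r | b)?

Sat(~r) = {0, 1, 2, 6}
Sat(~r | b) = {0, 1, 2, 3, 5, 6}
Sat(EX (~r | b)) = {s : some successor in {0, 1, 2, 3, 5, 6}} = {0, 1, 2, 5, 6}
6 ∈ Sat(EX (~r | b)) = {0, 1, 2, 5, 6}, so the formula holds at 6.

Yes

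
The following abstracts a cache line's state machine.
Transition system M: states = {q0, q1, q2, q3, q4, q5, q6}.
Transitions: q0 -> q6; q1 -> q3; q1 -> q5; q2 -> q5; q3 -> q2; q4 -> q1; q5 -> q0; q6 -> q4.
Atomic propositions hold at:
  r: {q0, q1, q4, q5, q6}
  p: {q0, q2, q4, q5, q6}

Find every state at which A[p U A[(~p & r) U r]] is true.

Sat(~p) = {q1, q3}
Sat(~p & r) = {q1}
A[(~p & r) U r]: least fixpoint, start Z0 = Sat(r) = {q0, q1, q4, q5, q6}, add states in Sat(~p & r) with every successor in Z. Already a fixed point.
Sat(A[(~p & r) U r]) = {q0, q1, q4, q5, q6}
A[p U A[(~p & r) U r]]: least fixpoint, start Z0 = Sat(A[(~p & r) U r]) = {q0, q1, q4, q5, q6}, add states in Sat(p) with every successor in Z. Z1 = {q0, q1, q2, q4, q5, q6}; fixed.
Sat(A[p U A[(~p & r) U r]]) = {q0, q1, q2, q4, q5, q6}

{q0, q1, q2, q4, q5, q6}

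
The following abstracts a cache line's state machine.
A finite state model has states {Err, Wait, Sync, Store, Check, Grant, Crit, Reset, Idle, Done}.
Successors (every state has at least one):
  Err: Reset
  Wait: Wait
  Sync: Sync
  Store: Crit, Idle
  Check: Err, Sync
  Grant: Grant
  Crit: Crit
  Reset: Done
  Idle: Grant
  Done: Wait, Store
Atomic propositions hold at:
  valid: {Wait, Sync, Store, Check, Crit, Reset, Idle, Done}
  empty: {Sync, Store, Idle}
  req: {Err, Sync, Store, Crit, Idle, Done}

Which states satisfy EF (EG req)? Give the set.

EG req: greatest fixpoint, start Z0 = {Err, Sync, Store, Crit, Idle, Done}, keep only states in Sat with some successor in Z. Z1 = {Sync, Store, Crit, Done}; fixed.
Sat(EG req) = {Sync, Store, Crit, Done}
EF (EG req): least fixpoint, start Z0 = {Sync, Store, Crit, Done}, add states with some successor in Z. Z1 = {Sync, Store, Check, Crit, Reset, Done}; Z2 = {Err, Sync, Store, Check, Crit, Reset, Done}; fixed.
Sat(EF (EG req)) = {Err, Sync, Store, Check, Crit, Reset, Done}

{Err, Sync, Store, Check, Crit, Reset, Done}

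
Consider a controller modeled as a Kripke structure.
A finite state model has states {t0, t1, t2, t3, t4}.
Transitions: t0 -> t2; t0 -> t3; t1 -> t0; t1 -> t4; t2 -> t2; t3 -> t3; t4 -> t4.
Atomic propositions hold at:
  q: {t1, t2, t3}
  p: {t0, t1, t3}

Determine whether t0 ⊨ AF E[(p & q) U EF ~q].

Sat(p & q) = {t1, t3}
Sat(~q) = {t0, t4}
EF ~q: least fixpoint, start Z0 = {t0, t4}, add states with some successor in Z. Z1 = {t0, t1, t4}; fixed.
Sat(EF ~q) = {t0, t1, t4}
E[(p & q) U EF ~q]: least fixpoint, start Z0 = Sat(EF ~q) = {t0, t1, t4}, add states in Sat(p & q) with some successor in Z. Already a fixed point.
Sat(E[(p & q) U EF ~q]) = {t0, t1, t4}
AF E[(p & q) U EF ~q]: least fixpoint, start Z0 = {t0, t1, t4}, add states with every successor in Z. Already a fixed point.
Sat(AF E[(p & q) U EF ~q]) = {t0, t1, t4}
t0 ∈ Sat(AF E[(p & q) U EF ~q]) = {t0, t1, t4}, so the formula holds at t0.

Yes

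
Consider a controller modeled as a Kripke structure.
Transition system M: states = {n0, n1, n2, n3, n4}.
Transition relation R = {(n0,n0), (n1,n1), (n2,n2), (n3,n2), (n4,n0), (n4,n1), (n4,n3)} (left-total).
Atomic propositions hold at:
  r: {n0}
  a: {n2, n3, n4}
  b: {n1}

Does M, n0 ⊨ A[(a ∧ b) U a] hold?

No

Sat(a ∧ b) = ∅
A[(a ∧ b) U a]: least fixpoint, start Z0 = Sat(a) = {n2, n3, n4}, add states in Sat(a ∧ b) with every successor in Z. Already a fixed point.
Sat(A[(a ∧ b) U a]) = {n2, n3, n4}
n0 ∉ Sat(A[(a ∧ b) U a]) = {n2, n3, n4}, so the formula does not hold at n0.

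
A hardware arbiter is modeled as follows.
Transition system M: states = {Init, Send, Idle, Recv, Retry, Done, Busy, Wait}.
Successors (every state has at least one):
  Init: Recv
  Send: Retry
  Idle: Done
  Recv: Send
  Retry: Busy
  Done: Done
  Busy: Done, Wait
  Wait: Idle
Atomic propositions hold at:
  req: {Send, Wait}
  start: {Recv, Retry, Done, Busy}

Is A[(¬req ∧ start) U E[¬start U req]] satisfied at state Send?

Sat(¬req) = {Init, Idle, Recv, Retry, Done, Busy}
Sat(¬req ∧ start) = {Recv, Retry, Done, Busy}
Sat(¬start) = {Init, Send, Idle, Wait}
E[¬start U req]: least fixpoint, start Z0 = Sat(req) = {Send, Wait}, add states in Sat(¬start) with some successor in Z. Already a fixed point.
Sat(E[¬start U req]) = {Send, Wait}
A[(¬req ∧ start) U E[¬start U req]]: least fixpoint, start Z0 = Sat(E[¬start U req]) = {Send, Wait}, add states in Sat(¬req ∧ start) with every successor in Z. Z1 = {Send, Recv, Wait}; fixed.
Sat(A[(¬req ∧ start) U E[¬start U req]]) = {Send, Recv, Wait}
Send ∈ Sat(A[(¬req ∧ start) U E[¬start U req]]) = {Send, Recv, Wait}, so the formula holds at Send.

Yes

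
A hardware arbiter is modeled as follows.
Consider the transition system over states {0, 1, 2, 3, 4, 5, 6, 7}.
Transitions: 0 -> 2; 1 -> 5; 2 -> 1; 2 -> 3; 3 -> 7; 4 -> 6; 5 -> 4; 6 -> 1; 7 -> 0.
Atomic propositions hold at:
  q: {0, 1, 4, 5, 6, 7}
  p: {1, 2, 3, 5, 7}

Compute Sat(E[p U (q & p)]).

Sat(q & p) = {1, 5, 7}
E[p U (q & p)]: least fixpoint, start Z0 = Sat((q & p)) = {1, 5, 7}, add states in Sat(p) with some successor in Z. Z1 = {1, 2, 3, 5, 7}; fixed.
Sat(E[p U (q & p)]) = {1, 2, 3, 5, 7}

{1, 2, 3, 5, 7}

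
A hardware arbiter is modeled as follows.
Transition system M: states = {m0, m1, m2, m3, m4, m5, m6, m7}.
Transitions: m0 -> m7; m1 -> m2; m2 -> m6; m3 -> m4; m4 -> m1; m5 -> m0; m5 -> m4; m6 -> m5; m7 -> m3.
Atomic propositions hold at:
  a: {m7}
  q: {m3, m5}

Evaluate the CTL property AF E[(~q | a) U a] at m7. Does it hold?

Sat(~q) = {m0, m1, m2, m4, m6, m7}
Sat(~q | a) = {m0, m1, m2, m4, m6, m7}
E[(~q | a) U a]: least fixpoint, start Z0 = Sat(a) = {m7}, add states in Sat(~q | a) with some successor in Z. Z1 = {m0, m7}; fixed.
Sat(E[(~q | a) U a]) = {m0, m7}
AF E[(~q | a) U a]: least fixpoint, start Z0 = {m0, m7}, add states with every successor in Z. Already a fixed point.
Sat(AF E[(~q | a) U a]) = {m0, m7}
m7 ∈ Sat(AF E[(~q | a) U a]) = {m0, m7}, so the formula holds at m7.

Yes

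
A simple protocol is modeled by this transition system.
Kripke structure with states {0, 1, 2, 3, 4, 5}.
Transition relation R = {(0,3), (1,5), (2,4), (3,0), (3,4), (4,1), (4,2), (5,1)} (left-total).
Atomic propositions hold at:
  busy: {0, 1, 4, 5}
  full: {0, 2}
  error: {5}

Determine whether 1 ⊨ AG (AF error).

AF error: least fixpoint, start Z0 = {5}, add states with every successor in Z. Z1 = {1, 5}; fixed.
Sat(AF error) = {1, 5}
AG (AF error): greatest fixpoint, start Z0 = {1, 5}, keep only states in Sat with every successor in Z. Already a fixed point.
Sat(AG (AF error)) = {1, 5}
1 ∈ Sat(AG (AF error)) = {1, 5}, so the formula holds at 1.

Yes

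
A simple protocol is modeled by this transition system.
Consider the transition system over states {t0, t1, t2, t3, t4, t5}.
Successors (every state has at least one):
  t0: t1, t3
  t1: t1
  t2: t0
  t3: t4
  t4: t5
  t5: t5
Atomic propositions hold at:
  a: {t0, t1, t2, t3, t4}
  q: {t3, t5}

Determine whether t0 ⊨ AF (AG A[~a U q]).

No

Sat(~a) = {t5}
A[~a U q]: least fixpoint, start Z0 = Sat(q) = {t3, t5}, add states in Sat(~a) with every successor in Z. Already a fixed point.
Sat(A[~a U q]) = {t3, t5}
AG A[~a U q]: greatest fixpoint, start Z0 = {t3, t5}, keep only states in Sat with every successor in Z. Z1 = {t5}; fixed.
Sat(AG A[~a U q]) = {t5}
AF (AG A[~a U q]): least fixpoint, start Z0 = {t5}, add states with every successor in Z. Z1 = {t4, t5}; Z2 = {t3, t4, t5}; fixed.
Sat(AF (AG A[~a U q])) = {t3, t4, t5}
t0 ∉ Sat(AF (AG A[~a U q])) = {t3, t4, t5}, so the formula does not hold at t0.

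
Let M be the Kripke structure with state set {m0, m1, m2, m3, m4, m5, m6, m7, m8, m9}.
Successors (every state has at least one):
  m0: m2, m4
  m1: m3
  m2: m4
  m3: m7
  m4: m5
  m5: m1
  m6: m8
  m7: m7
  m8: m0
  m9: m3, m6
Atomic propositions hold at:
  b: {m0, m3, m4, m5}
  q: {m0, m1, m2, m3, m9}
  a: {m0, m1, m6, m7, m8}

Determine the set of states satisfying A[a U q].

A[a U q]: least fixpoint, start Z0 = Sat(q) = {m0, m1, m2, m3, m9}, add states in Sat(a) with every successor in Z. Z1 = {m0, m1, m2, m3, m8, m9}; Z2 = {m0, m1, m2, m3, m6, m8, m9}; fixed.
Sat(A[a U q]) = {m0, m1, m2, m3, m6, m8, m9}

{m0, m1, m2, m3, m6, m8, m9}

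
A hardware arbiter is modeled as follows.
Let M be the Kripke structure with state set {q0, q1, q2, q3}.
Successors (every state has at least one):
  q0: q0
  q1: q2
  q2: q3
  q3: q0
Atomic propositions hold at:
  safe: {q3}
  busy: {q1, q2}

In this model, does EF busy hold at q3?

No

EF busy: least fixpoint, start Z0 = {q1, q2}, add states with some successor in Z. Already a fixed point.
Sat(EF busy) = {q1, q2}
q3 ∉ Sat(EF busy) = {q1, q2}, so the formula does not hold at q3.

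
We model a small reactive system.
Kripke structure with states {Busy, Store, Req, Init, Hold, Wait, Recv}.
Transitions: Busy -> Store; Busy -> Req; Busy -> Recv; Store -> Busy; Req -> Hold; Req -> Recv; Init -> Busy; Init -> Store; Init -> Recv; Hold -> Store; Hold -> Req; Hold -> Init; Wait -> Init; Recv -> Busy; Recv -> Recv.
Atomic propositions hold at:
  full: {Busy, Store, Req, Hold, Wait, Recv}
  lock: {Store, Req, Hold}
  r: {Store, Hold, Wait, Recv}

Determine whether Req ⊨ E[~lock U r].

No

Sat(~lock) = {Busy, Init, Wait, Recv}
E[~lock U r]: least fixpoint, start Z0 = Sat(r) = {Store, Hold, Wait, Recv}, add states in Sat(~lock) with some successor in Z. Z1 = {Busy, Store, Init, Hold, Wait, Recv}; fixed.
Sat(E[~lock U r]) = {Busy, Store, Init, Hold, Wait, Recv}
Req ∉ Sat(E[~lock U r]) = {Busy, Store, Init, Hold, Wait, Recv}, so the formula does not hold at Req.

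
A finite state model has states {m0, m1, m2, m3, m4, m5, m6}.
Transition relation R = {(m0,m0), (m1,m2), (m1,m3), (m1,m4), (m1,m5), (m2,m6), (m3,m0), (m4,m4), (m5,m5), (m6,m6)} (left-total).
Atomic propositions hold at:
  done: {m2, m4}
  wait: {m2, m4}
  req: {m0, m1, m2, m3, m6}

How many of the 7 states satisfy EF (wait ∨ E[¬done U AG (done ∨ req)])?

6

Sat(¬done) = {m0, m1, m3, m5, m6}
Sat(done ∨ req) = {m0, m1, m2, m3, m4, m6}
AG (done ∨ req): greatest fixpoint, start Z0 = {m0, m1, m2, m3, m4, m6}, keep only states in Sat with every successor in Z. Z1 = {m0, m2, m3, m4, m6}; fixed.
Sat(AG (done ∨ req)) = {m0, m2, m3, m4, m6}
E[¬done U AG (done ∨ req)]: least fixpoint, start Z0 = Sat(AG (done ∨ req)) = {m0, m2, m3, m4, m6}, add states in Sat(¬done) with some successor in Z. Z1 = {m0, m1, m2, m3, m4, m6}; fixed.
Sat(E[¬done U AG (done ∨ req)]) = {m0, m1, m2, m3, m4, m6}
Sat(wait ∨ E[¬done U AG (done ∨ req)]) = {m0, m1, m2, m3, m4, m6}
EF (wait ∨ E[¬done U AG (done ∨ req)]): least fixpoint, start Z0 = {m0, m1, m2, m3, m4, m6}, add states with some successor in Z. Already a fixed point.
Sat(EF (wait ∨ E[¬done U AG (done ∨ req)])) = {m0, m1, m2, m3, m4, m6}
|Sat(EF (wait ∨ E[¬done U AG (done ∨ req)]))| = |{m0, m1, m2, m3, m4, m6}| = 6.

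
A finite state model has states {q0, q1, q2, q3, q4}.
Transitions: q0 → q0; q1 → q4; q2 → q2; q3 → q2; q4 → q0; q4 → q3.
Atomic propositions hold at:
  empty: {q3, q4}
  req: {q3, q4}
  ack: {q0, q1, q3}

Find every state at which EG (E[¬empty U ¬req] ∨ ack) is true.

{q0, q2, q3}

Sat(¬empty) = {q0, q1, q2}
Sat(¬req) = {q0, q1, q2}
E[¬empty U ¬req]: least fixpoint, start Z0 = Sat(¬req) = {q0, q1, q2}, add states in Sat(¬empty) with some successor in Z. Already a fixed point.
Sat(E[¬empty U ¬req]) = {q0, q1, q2}
Sat(E[¬empty U ¬req] ∨ ack) = {q0, q1, q2, q3}
EG (E[¬empty U ¬req] ∨ ack): greatest fixpoint, start Z0 = {q0, q1, q2, q3}, keep only states in Sat with some successor in Z. Z1 = {q0, q2, q3}; fixed.
Sat(EG (E[¬empty U ¬req] ∨ ack)) = {q0, q2, q3}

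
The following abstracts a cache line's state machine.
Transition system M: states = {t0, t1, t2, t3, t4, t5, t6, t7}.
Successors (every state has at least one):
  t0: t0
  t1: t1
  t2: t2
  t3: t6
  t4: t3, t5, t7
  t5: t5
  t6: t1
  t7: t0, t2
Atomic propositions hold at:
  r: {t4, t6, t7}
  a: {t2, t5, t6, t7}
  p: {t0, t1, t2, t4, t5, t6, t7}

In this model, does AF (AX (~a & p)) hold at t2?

Sat(~a) = {t0, t1, t3, t4}
Sat(~a & p) = {t0, t1, t4}
Sat(AX (~a & p)) = {s : every successor in {t0, t1, t4}} = {t0, t1, t6}
AF (AX (~a & p)): least fixpoint, start Z0 = {t0, t1, t6}, add states with every successor in Z. Z1 = {t0, t1, t3, t6}; fixed.
Sat(AF (AX (~a & p))) = {t0, t1, t3, t6}
t2 ∉ Sat(AF (AX (~a & p))) = {t0, t1, t3, t6}, so the formula does not hold at t2.

No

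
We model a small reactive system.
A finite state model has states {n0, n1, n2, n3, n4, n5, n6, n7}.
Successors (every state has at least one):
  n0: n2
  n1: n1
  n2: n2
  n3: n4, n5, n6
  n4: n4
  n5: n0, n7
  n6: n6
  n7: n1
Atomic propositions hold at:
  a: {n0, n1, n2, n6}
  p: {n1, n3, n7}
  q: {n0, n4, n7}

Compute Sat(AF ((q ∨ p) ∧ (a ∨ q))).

{n0, n1, n4, n5, n7}

Sat(q ∨ p) = {n0, n1, n3, n4, n7}
Sat(a ∨ q) = {n0, n1, n2, n4, n6, n7}
Sat((q ∨ p) ∧ (a ∨ q)) = {n0, n1, n4, n7}
AF ((q ∨ p) ∧ (a ∨ q)): least fixpoint, start Z0 = {n0, n1, n4, n7}, add states with every successor in Z. Z1 = {n0, n1, n4, n5, n7}; fixed.
Sat(AF ((q ∨ p) ∧ (a ∨ q))) = {n0, n1, n4, n5, n7}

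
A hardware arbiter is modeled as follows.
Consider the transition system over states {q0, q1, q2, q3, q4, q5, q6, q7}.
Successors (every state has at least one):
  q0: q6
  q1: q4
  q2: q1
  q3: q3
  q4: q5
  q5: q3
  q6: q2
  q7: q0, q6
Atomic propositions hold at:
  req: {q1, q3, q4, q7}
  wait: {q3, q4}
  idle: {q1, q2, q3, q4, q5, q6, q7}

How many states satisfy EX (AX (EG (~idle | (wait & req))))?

Sat(~idle) = {q0}
Sat(wait & req) = {q3, q4}
Sat(~idle | (wait & req)) = {q0, q3, q4}
EG (~idle | (wait & req)): greatest fixpoint, start Z0 = {q0, q3, q4}, keep only states in Sat with some successor in Z. Z1 = {q3}; fixed.
Sat(EG (~idle | (wait & req))) = {q3}
Sat(AX (EG (~idle | (wait & req)))) = {s : every successor in {q3}} = {q3, q5}
Sat(EX (AX (EG (~idle | (wait & req))))) = {s : some successor in {q3, q5}} = {q3, q4, q5}
|Sat(EX (AX (EG (~idle | (wait & req)))))| = |{q3, q4, q5}| = 3.

3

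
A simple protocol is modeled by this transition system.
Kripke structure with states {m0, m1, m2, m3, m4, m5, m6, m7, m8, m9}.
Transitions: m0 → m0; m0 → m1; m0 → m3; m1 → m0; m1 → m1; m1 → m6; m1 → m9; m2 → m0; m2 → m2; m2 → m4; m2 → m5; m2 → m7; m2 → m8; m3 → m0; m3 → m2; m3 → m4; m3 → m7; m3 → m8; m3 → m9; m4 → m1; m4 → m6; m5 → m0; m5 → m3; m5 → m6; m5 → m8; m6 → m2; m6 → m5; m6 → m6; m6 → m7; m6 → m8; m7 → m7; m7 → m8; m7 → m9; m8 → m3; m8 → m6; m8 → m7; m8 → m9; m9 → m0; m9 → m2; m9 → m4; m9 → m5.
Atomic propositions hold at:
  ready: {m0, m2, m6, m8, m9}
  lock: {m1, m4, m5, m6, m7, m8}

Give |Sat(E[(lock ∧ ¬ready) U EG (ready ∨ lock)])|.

Sat(¬ready) = {m1, m3, m4, m5, m7}
Sat(lock ∧ ¬ready) = {m1, m4, m5, m7}
Sat(ready ∨ lock) = {m0, m1, m2, m4, m5, m6, m7, m8, m9}
EG (ready ∨ lock): greatest fixpoint, start Z0 = {m0, m1, m2, m4, m5, m6, m7, m8, m9}, keep only states in Sat with some successor in Z. Already a fixed point.
Sat(EG (ready ∨ lock)) = {m0, m1, m2, m4, m5, m6, m7, m8, m9}
E[(lock ∧ ¬ready) U EG (ready ∨ lock)]: least fixpoint, start Z0 = Sat(EG (ready ∨ lock)) = {m0, m1, m2, m4, m5, m6, m7, m8, m9}, add states in Sat(lock ∧ ¬ready) with some successor in Z. Already a fixed point.
Sat(E[(lock ∧ ¬ready) U EG (ready ∨ lock)]) = {m0, m1, m2, m4, m5, m6, m7, m8, m9}
|Sat(E[(lock ∧ ¬ready) U EG (ready ∨ lock)])| = |{m0, m1, m2, m4, m5, m6, m7, m8, m9}| = 9.

9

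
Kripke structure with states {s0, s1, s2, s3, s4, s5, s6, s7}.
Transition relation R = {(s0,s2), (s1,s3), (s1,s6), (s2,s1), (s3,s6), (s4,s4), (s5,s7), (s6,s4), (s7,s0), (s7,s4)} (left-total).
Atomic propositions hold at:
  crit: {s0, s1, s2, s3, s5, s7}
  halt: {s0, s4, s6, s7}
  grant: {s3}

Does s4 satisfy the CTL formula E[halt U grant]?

E[halt U grant]: least fixpoint, start Z0 = Sat(grant) = {s3}, add states in Sat(halt) with some successor in Z. Already a fixed point.
Sat(E[halt U grant]) = {s3}
s4 ∉ Sat(E[halt U grant]) = {s3}, so the formula does not hold at s4.

No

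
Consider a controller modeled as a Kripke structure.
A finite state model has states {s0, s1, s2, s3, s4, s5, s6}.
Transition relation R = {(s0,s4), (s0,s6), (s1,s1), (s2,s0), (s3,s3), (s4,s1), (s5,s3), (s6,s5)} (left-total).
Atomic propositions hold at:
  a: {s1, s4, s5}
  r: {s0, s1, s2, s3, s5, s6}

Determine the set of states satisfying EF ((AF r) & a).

AF r: least fixpoint, start Z0 = {s0, s1, s2, s3, s5, s6}, add states with every successor in Z. Z1 = {s0, s1, s2, s3, s4, s5, s6}; fixed.
Sat(AF r) = {s0, s1, s2, s3, s4, s5, s6}
Sat((AF r) & a) = {s1, s4, s5}
EF ((AF r) & a): least fixpoint, start Z0 = {s1, s4, s5}, add states with some successor in Z. Z1 = {s0, s1, s4, s5, s6}; Z2 = {s0, s1, s2, s4, s5, s6}; fixed.
Sat(EF ((AF r) & a)) = {s0, s1, s2, s4, s5, s6}

{s0, s1, s2, s4, s5, s6}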